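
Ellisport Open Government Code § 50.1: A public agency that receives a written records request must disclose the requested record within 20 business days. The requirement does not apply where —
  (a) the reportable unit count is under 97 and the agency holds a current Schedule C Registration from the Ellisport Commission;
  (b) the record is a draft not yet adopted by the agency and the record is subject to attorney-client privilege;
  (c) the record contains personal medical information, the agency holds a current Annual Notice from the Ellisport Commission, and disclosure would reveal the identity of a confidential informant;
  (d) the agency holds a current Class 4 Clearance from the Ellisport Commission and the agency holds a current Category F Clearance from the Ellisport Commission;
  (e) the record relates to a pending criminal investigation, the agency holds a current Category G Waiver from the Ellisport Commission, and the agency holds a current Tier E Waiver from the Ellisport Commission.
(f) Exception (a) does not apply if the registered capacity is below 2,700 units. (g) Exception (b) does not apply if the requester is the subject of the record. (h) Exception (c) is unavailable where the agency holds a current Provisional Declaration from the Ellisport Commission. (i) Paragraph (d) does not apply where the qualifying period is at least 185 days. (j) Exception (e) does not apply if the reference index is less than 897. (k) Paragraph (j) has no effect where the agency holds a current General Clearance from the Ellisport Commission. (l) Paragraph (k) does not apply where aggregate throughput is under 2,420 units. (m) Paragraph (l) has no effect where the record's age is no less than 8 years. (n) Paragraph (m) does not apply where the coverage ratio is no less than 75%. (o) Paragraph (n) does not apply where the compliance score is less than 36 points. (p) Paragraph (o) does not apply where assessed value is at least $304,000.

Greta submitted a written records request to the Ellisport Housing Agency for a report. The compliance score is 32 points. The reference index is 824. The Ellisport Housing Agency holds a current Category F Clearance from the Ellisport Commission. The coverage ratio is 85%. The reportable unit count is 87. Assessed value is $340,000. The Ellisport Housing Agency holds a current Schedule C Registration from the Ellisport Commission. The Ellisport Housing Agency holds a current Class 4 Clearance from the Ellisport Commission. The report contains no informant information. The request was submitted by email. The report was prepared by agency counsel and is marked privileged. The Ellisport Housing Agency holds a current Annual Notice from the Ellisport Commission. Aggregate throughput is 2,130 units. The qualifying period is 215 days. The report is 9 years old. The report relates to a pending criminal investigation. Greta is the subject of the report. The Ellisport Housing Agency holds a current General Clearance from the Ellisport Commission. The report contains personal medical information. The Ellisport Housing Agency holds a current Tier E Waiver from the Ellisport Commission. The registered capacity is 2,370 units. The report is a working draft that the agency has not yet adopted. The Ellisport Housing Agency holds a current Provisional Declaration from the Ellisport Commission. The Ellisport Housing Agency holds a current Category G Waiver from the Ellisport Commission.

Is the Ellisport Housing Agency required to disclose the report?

Exception (a) is satisfied on its face — the reportable unit count is 87, under the 97 limit; a current Schedule C Registration is held. But applying paragraph (f): (f) is engaged — the registered capacity is 2,370 units, below the 2,700 units limit. (a) is therefore removed.
Exception (b) is satisfied on its face — the report is an unadopted draft; the report is privileged. But applying paragraph (g): (g) is engaged — Greta is the subject of the report. Exception (b) does not apply.
Exception (c) does not apply: the report contains no informant information.
Exception (d): a current Class 4 Clearance is held; a current Category F Clearance is held — every condition holds. But applying paragraph (i): (i) applies — the qualifying period is 215 days, meeting the 185 days threshold. So (d) is unavailable.
All of (e)'s requirements are met (the report relates to a pending investigation; a current Category G Waiver is held; a current Tier E Waiver is held). However, paragraphs (j)–(p) must be considered: (j) operates against (e): the reference index is 824, less than the 897 limit. (k) operates (a current General Clearance is held), but is displaced by (l): (l) operates against (k): aggregate throughput is 2,130 units, under the 2,420 units limit. (m) would limit (l) — the record's age is 9 years, meeting the 8 years threshold — but (n) sets (m) aside: (n) is triggered — the coverage ratio is 85%, meeting the 75% threshold. (o) applies (the compliance score is 32 points, less than the 36 points limit), but is set aside by (p): (p) operates against (o): assessed value is $340,000, meeting the $304,000 threshold. So (e) is unavailable.
No exception applies. The general rule governs.

Yes — the Ellisport Housing Agency must disclose the report.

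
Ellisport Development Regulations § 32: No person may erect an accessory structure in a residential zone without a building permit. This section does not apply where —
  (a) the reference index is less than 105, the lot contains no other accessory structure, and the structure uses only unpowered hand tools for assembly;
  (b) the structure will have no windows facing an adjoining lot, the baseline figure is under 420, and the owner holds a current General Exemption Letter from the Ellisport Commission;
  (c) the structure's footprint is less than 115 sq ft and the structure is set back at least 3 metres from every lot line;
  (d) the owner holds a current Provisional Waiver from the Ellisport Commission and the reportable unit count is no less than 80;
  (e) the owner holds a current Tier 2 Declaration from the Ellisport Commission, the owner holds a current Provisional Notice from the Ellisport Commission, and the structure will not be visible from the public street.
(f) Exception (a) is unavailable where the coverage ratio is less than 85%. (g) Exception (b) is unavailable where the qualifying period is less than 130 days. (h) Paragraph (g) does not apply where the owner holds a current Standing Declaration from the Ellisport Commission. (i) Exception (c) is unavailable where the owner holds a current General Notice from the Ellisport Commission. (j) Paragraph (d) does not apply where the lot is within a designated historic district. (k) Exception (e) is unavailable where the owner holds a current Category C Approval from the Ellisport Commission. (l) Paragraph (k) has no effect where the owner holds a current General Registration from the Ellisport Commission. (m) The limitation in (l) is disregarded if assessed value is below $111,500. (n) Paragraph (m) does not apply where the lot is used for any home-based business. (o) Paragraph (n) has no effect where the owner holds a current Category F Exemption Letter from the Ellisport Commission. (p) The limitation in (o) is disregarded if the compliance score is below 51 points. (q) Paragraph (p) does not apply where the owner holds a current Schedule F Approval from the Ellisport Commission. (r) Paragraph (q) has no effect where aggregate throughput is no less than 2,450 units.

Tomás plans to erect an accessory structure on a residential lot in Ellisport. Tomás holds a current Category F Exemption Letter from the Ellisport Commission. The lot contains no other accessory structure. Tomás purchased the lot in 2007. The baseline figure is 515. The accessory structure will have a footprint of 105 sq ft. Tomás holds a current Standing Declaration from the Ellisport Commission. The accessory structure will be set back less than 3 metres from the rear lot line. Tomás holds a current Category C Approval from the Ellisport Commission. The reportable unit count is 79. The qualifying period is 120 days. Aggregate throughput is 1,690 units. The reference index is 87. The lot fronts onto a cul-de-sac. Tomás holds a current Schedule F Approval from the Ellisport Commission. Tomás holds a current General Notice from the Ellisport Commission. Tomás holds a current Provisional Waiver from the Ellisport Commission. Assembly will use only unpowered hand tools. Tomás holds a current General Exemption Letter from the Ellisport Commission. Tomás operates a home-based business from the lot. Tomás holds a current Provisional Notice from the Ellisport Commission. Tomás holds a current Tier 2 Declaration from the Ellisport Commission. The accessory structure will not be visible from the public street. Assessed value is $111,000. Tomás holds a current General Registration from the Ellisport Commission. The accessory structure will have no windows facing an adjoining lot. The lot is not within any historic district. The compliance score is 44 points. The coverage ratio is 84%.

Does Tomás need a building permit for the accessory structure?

Exception (a) is satisfied on its face — the reference index is 87, less than the 105 limit; the lot has no other accessory structure; assembly uses only hand tools. Turning to paragraph (f): (f) is triggered — the coverage ratio is 84%, less than the 85% limit. So (a) is unavailable.
Exception (b) does not apply: the baseline figure is 515, not under 420.
Exception (c) requires that the structure is set back at least 3 metres from every lot line; but the rear setback is under 3 m, so (c) is unavailable.
Exception (d) fails — the reportable unit count is 79, short of 80.
Exception (e) is satisfied on its face — a current Tier 2 Declaration is held; a current Provisional Notice is held; the structure will not be visible from the street. But applying paragraphs (k)–(r): (k) is engaged — a current Category C Approval is held. (l) would limit (k) — a current General Registration is held — but (m) sets (l) aside: (m) is engaged — assessed value is $111,000, below the $111,500 limit. (n) is engaged (a home-based business operates on the lot), but is overridden by (o): (o) operates against (n): a current Category F Exemption Letter is held. (p) operates (the compliance score is 44 points, below the 51 points limit), but is itself disapplied by (q): (q) operates against (p): a current Schedule F Approval is held. (r) is not triggered (aggregate throughput is 1,690 units, short of 2,450 units), so (q) stands. Exception (e) does not apply.
No exception is made out. Tomás falls within the general rule.

Yes — Tomás must obtain a building permit.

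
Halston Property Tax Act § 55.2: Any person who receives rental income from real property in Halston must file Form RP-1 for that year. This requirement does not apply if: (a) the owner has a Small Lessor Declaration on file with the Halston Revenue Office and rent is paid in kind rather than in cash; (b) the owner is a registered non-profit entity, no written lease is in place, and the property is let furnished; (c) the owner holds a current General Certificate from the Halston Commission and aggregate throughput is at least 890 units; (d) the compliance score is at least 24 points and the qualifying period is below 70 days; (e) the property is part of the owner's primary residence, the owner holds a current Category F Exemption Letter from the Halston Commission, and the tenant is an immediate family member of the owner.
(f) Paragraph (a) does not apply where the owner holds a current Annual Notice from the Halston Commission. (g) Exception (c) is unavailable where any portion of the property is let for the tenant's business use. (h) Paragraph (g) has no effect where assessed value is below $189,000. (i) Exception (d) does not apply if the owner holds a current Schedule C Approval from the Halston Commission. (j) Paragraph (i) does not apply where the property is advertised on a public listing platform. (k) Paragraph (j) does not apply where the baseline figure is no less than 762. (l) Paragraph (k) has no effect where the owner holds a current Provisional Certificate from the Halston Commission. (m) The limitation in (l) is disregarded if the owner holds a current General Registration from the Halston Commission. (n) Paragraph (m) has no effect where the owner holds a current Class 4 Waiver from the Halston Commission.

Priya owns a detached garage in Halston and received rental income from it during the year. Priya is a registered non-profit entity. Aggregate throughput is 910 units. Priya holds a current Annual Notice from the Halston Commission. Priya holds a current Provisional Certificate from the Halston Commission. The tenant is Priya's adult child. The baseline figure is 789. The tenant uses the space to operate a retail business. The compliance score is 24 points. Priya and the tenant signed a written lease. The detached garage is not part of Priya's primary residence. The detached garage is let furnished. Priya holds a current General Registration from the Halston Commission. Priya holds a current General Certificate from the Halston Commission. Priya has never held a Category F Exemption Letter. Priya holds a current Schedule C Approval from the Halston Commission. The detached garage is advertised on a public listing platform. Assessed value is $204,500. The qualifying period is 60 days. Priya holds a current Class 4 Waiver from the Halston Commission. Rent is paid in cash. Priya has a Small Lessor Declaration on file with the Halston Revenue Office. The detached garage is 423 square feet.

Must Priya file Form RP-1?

Exception (a) does not apply: rent is paid in cash.
Exception (b) fails — a written lease is in place.
Exception (c) is satisfied on its face — a current General Certificate is held; aggregate throughput is 910 units, meeting the 890 units threshold. But: (g) operates against (c): the space is let for business use. (h), which would lift (g), is inapplicable — assessed value is $204,500, not below $189,000. So (c) is unavailable.
Exception (d): the compliance score is 24 points, meeting the 24 points threshold; the qualifying period is 60 days, below the 70 days limit — every condition holds. As to paragraphs (i)–(n): (i) would limit (d) — a current Schedule C Approval is held — but (j) sets (i) aside: (j) applies — the property is publicly advertised. (k) would limit (j) — the baseline figure is 789, meeting the 762 threshold — but (l) sets (k) aside: (l) operates — a current Provisional Certificate is held. (m) is engaged (a current General Registration is held), but is displaced by (n): (n) operates — a current Class 4 Waiver is held. (d) remains available.
Exception (e) requires that the property is part of the owner's primary residence; but the detached garage is not part of the primary residence, so (e) is unavailable.

No — exception (d) applies; Priya is not required to file Form RP-1.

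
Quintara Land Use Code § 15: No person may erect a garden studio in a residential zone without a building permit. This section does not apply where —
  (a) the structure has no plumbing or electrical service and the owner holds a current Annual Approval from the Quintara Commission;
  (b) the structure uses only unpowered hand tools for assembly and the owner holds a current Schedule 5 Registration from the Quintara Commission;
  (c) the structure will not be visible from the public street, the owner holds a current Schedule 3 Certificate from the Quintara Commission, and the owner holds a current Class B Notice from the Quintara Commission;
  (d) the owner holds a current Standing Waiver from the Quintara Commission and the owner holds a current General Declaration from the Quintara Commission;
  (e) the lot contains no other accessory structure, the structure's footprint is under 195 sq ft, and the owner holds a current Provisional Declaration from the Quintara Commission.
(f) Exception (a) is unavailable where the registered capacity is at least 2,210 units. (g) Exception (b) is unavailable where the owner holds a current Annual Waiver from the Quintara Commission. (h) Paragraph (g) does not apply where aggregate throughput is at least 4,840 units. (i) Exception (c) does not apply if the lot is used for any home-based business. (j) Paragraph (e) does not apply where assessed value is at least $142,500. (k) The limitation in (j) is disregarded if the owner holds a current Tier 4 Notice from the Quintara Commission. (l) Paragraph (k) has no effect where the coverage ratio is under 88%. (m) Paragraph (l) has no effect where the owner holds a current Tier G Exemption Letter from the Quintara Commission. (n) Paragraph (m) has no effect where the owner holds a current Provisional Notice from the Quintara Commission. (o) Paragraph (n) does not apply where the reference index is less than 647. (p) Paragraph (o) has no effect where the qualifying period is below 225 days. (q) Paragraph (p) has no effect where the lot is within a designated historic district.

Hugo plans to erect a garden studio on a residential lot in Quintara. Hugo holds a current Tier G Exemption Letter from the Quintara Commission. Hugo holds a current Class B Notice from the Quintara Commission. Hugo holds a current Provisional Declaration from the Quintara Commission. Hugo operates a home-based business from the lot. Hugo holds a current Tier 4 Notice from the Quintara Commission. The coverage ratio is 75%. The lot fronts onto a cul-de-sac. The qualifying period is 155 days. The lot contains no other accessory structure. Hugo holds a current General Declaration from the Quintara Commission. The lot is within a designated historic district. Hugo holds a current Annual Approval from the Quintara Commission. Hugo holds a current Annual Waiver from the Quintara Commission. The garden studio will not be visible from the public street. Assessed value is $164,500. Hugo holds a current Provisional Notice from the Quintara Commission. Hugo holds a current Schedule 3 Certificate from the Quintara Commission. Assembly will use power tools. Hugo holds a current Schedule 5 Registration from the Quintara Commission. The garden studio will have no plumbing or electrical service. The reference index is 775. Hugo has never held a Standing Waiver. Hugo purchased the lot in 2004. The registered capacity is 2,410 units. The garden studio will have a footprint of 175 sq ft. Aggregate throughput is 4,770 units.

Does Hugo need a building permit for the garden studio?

All of (a)'s requirements are met (there is no plumbing or electrical service; a current Annual Approval is held). But: (f) is engaged — the registered capacity is 2,410 units, meeting the 2,210 units threshold. Exception (a) does not apply.
Exception (b) requires that the structure uses only unpowered hand tools for assembly; but assembly uses power tools, so (b) is unavailable.
All of (c)'s requirements are met (the structure will not be visible from the street; a current Schedule 3 Certificate is held; a current Class B Notice is held). But: (i) is engaged — a home-based business operates on the lot. (c) is therefore removed.
Exception (d) fails — the Standing Waiver is not current.
All of (e)'s requirements are met (the lot has no other accessory structure; the structure's footprint is 175 sq ft, under the 195 sq ft limit; a current Provisional Declaration is held). Turning to paragraphs (j)–(q): (j) operates against (e): assessed value is $164,500, meeting the $142,500 threshold. (k) would limit (j) — a current Tier 4 Notice is held — but (l) sets (k) aside: (l) applies — the coverage ratio is 75%, under the 88% limit. (m) would limit (l) — a current Tier G Exemption Letter is held — but (n) sets (m) aside: (n) operates — a current Provisional Notice is held. (o) is not engaged (the reference index is 775, not less than 647), so (n) stands. So (e) is unavailable.
No exception applies. The general rule governs.

Yes — Hugo must obtain a building permit.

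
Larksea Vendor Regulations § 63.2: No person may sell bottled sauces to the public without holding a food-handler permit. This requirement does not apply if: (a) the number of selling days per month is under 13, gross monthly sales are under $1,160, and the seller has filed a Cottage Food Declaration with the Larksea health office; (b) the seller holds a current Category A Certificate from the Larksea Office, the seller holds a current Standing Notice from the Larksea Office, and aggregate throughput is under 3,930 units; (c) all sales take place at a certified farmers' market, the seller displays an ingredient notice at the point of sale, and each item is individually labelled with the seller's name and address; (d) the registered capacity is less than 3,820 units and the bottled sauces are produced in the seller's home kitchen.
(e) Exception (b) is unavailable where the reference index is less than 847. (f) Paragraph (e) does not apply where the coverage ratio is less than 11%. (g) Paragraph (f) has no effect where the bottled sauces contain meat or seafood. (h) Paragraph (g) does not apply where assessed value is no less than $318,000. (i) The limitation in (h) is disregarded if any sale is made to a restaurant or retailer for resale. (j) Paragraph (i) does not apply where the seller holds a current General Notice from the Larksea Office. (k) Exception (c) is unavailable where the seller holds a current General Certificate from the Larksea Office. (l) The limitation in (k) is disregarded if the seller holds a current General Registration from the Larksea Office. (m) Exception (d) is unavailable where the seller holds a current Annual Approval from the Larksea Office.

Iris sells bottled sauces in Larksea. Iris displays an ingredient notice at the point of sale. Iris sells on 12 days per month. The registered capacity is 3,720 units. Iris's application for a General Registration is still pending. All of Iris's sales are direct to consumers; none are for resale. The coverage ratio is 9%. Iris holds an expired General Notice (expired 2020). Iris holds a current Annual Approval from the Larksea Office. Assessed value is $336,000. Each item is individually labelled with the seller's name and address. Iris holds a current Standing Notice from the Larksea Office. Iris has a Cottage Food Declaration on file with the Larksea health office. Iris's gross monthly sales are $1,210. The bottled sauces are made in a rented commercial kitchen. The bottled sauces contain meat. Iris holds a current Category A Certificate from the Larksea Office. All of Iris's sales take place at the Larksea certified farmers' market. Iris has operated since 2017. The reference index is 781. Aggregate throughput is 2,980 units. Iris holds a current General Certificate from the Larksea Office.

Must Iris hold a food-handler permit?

No — exception (b) applies; Iris is not required to hold a food-handler permit.

Exception (a) requires that gross monthly sales are under $1,160; but gross monthly sales are $1,210, not under $1,160, so (a) is unavailable.
Exception (b)'s conditions are all satisfied: a current Category A Certificate is held; a current Standing Notice is held; aggregate throughput is 2,980 units, under the 3,930 units limit. As to paragraphs (e)–(j): (e) is triggered (the reference index is 781, less than the 847 limit), but is displaced by (f): (f) is engaged — the coverage ratio is 9%, less than the 11% limit. (g) operates (the bottled sauces contain meat), but yields to (h): (h) operates — assessed value is $336,000, meeting the $318,000 threshold. (i), which would lift (h), is not triggered — no sales are for resale. (b) remains available.
Exception (c) is satisfied on its face — all sales are at a certified farmers' market; an ingredient notice is displayed; items are individually labelled. However, paragraphs (k)–(l) must be considered: (k) operates against (c): a current General Certificate is held. (l), which would lift (k), is not engaged — the General Registration is not current. (c) is therefore removed.
Exception (d) does not apply: the bottled sauces are made in a commercial kitchen, not a home kitchen.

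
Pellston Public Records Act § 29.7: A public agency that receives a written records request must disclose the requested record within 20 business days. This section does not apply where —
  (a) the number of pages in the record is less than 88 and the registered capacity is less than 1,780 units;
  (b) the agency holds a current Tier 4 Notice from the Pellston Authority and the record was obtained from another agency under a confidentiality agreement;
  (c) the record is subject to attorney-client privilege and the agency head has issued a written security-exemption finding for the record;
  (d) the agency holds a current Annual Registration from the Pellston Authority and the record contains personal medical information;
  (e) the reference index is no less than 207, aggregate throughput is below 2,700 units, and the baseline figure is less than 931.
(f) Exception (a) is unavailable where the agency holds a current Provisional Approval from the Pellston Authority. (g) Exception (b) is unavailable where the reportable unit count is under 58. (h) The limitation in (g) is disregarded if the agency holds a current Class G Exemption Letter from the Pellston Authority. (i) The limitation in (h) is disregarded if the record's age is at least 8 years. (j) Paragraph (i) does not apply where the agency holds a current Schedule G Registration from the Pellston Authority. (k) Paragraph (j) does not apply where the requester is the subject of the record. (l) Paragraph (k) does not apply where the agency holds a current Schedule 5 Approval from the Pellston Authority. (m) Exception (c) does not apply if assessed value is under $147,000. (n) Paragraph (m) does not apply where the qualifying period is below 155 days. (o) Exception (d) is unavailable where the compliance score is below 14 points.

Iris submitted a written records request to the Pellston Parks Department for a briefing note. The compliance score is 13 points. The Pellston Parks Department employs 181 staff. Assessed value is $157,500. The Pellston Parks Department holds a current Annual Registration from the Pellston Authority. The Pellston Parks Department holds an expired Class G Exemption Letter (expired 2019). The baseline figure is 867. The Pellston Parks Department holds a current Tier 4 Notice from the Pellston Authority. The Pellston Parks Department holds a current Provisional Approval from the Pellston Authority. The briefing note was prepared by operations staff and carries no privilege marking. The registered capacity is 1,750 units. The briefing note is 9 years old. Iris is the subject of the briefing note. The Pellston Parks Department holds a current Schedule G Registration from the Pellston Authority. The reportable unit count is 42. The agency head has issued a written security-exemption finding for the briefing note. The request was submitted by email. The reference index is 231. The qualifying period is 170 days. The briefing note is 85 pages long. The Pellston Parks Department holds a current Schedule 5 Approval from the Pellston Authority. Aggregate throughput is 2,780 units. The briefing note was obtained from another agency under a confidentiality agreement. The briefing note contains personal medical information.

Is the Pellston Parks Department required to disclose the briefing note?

Exception (a) is satisfied on its face — the number of pages in the record is 85, less than the 88 limit; the registered capacity is 1,750 units, less than the 1,780 units limit. But applying paragraph (f): (f) operates against (a): a current Provisional Approval is held. Exception (a) does not apply.
Exception (b) is satisfied on its face — a current Tier 4 Notice is held; the briefing note was obtained under a confidentiality agreement. But: (g) operates against (b): the reportable unit count is 42, under the 58 limit. (h) is not engaged (no current Class G Exemption Letter is held), so (g) stands. So (b) is unavailable.
Exception (c) fails — the briefing note carries no privilege marking.
Exception (d): a current Annual Registration is held; the briefing note contains personal medical information — every condition holds. Turning to paragraph (o): (o) is triggered — the compliance score is 13 points, below the 14 points limit. (d) is therefore removed.
Exception (e) fails — aggregate throughput is 2,780 units, not below 2,700 units.
No exception applies. The general rule governs.

Yes — the Pellston Parks Department must disclose the briefing note.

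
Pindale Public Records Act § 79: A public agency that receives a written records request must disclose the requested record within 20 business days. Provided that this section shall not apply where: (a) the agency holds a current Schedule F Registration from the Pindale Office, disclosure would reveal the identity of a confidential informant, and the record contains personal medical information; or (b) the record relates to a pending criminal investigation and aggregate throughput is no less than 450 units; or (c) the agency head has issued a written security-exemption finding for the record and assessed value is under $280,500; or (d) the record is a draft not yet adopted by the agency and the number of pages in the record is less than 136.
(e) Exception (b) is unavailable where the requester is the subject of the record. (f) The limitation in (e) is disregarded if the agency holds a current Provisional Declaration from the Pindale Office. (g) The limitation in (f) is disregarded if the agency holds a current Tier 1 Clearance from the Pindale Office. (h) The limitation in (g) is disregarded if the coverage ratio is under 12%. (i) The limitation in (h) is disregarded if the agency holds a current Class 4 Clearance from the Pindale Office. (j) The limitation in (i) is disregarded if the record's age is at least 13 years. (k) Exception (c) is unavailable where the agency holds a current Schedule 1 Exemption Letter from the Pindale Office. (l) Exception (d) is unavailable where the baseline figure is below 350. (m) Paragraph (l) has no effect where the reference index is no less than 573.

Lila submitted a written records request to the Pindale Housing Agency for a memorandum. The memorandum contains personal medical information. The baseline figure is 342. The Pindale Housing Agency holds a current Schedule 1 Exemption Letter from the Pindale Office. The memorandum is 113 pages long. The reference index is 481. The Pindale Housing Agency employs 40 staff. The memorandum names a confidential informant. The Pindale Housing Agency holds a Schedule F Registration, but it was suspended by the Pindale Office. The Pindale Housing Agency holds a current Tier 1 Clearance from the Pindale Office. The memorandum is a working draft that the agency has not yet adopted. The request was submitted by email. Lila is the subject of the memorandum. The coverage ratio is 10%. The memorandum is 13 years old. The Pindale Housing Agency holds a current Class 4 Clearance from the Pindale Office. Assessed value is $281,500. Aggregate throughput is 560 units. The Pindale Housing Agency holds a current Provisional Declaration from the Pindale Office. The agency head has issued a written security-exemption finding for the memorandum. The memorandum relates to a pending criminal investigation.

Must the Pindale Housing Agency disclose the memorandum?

Exception (a) does not apply: there is no Schedule F Registration in force.
Exception (b)'s conditions are all satisfied: the memorandum relates to a pending investigation; aggregate throughput is 560 units, meeting the 450 units threshold. Considering the limiting provisions: (e) operates (Lila is the subject of the memorandum), but yields to (f): (f) operates against (e): a current Provisional Declaration is held. (g) is engaged (a current Tier 1 Clearance is held), but is displaced by (h): (h) operates — the coverage ratio is 10%, under the 12% limit. (i) is engaged (a current Class 4 Clearance is held), but is overridden by (j): (j) operates against (i): the record's age is 13 years, meeting the 13 years threshold. Exception (b) stands.
Exception (c) does not apply: assessed value is $281,500, not under $280,500.
Exception (d): the memorandum is an unadopted draft; the number of pages in the record is 113, less than the 136 limit — every condition holds. However, paragraphs (l)–(m) must be considered: (l) operates against (d): the baseline figure is 342, below the 350 limit. (m), which would lift (l), is not engaged — the reference index is 481, short of 573. Exception (d) does not apply.

No — exception (b) applies; the Pindale Housing Agency is not required to disclose the memorandum.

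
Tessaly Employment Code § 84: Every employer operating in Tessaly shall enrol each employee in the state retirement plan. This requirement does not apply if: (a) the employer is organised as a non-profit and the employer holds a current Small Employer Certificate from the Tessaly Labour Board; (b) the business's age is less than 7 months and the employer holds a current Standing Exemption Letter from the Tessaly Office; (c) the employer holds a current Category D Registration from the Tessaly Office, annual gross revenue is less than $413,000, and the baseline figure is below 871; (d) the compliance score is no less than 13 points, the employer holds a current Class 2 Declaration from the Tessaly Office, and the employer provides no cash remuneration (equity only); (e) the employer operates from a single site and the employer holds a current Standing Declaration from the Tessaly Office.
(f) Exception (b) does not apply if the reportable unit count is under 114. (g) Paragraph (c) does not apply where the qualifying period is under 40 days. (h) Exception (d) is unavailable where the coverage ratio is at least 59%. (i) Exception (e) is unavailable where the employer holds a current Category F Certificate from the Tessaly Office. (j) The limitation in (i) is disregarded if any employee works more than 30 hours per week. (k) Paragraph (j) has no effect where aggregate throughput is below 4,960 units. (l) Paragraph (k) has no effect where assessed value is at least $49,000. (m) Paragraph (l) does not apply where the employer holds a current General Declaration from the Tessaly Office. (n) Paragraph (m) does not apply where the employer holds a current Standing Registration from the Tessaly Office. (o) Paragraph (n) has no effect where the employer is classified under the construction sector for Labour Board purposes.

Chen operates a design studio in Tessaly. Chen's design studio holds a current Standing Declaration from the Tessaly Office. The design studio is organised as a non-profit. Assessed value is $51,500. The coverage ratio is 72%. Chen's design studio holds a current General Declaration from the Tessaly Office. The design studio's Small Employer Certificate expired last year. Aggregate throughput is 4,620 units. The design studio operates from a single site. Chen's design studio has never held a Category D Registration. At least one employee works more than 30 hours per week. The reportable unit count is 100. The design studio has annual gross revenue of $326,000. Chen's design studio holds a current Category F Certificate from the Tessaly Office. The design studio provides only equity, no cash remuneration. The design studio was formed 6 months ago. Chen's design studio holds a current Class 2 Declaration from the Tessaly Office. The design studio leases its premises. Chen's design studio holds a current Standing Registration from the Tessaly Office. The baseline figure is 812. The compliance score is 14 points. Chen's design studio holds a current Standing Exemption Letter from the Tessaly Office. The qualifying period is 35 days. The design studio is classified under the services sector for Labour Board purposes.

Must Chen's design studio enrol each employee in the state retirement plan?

Exception (a) requires that the employer holds a current Small Employer Certificate from the Tessaly Labour Board; but the Small Employer Certificate has expired, so (a) is unavailable.
All of (b)'s requirements are met (the business's age is 6 months, less than the 7 months limit; a current Standing Exemption Letter is held). But applying paragraph (f): (f) operates — the reportable unit count is 100, under the 114 limit. Exception (b) does not apply.
Exception (c) fails — there is no Category D Registration in force.
Exception (d)'s conditions are all satisfied: the compliance score is 14 points, meeting the 13 points threshold; a current Class 2 Declaration is held; remuneration is equity-only. However, paragraph (h) must be considered: (h) operates against (d): the coverage ratio is 72%, meeting the 59% threshold. (d) is therefore removed.
Exception (e) is satisfied on its face — the employer operates from a single site; a current Standing Declaration is held. As to paragraphs (i)–(o): (i) would limit (e) — a current Category F Certificate is held — but (j) sets (i) aside: (j) operates against (i): at least one employee exceeds 30 hours/week. (k) would limit (j) — aggregate throughput is 4,620 units, below the 4,960 units limit — but (l) sets (k) aside: (l) operates — assessed value is $51,500, meeting the $49,000 threshold. (m) would limit (l) — a current General Declaration is held — but (n) sets (m) aside: (n) is engaged — a current Standing Registration is held. (o) is not engaged (the design studio is classified under the services sector), so (n) stands. Exception (e) stands.

No — exception (e) applies; Chen's design studio is not required to enrol each employee in the state retirement plan.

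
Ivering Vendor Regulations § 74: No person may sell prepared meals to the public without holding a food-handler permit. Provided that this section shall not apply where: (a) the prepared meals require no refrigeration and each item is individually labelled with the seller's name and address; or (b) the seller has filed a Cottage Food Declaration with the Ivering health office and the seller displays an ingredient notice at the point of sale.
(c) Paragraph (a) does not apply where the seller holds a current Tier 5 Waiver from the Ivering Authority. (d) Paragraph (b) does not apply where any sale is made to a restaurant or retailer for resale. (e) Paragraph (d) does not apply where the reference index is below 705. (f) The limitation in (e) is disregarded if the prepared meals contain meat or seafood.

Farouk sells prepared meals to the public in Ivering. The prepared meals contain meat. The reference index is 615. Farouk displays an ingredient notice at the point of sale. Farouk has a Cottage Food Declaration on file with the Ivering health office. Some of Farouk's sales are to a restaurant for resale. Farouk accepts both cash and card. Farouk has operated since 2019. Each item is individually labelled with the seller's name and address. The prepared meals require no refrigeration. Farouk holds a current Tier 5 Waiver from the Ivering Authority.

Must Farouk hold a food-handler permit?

Yes — Farouk must hold a food-handler permit.

Exception (a): the prepared meals are shelf-stable; items are individually labelled — every condition holds. But: (c) operates against (a): a current Tier 5 Waiver is held. (a) is therefore removed.
Exception (b): a Cottage Food Declaration is on file; an ingredient notice is displayed — every condition holds. But: (d) applies — some sales are to a restaurant for resale. (e) would limit (d) — the reference index is 615, below the 705 limit — but (f) sets (e) aside: (f) is triggered — the prepared meals contain meat. (b) is therefore removed.
No exception applies. The general rule governs.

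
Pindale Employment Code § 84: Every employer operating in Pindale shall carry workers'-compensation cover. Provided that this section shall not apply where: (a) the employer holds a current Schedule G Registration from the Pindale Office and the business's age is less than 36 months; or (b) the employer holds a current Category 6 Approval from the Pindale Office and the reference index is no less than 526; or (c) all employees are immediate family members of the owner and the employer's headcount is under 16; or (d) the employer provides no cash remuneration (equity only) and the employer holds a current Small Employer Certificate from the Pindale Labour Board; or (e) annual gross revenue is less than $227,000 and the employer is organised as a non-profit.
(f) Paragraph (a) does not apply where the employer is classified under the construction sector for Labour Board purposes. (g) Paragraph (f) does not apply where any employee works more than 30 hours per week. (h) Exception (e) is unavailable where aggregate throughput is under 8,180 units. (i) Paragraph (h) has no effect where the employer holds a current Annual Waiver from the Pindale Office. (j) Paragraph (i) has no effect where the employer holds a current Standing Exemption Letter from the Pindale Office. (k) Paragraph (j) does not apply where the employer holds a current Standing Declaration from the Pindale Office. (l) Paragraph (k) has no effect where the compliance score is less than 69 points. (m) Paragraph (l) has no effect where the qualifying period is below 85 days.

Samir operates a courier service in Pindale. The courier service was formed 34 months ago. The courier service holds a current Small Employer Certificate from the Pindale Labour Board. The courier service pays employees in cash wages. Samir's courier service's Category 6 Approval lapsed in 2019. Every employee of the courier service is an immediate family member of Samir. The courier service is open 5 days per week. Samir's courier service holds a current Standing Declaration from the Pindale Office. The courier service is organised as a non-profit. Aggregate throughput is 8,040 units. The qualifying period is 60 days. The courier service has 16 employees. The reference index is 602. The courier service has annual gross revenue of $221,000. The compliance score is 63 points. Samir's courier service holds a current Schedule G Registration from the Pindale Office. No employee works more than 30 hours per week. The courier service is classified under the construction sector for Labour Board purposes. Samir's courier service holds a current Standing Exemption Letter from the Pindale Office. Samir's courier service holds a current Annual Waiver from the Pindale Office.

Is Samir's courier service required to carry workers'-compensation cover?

All of (a)'s requirements are met (a current Schedule G Registration is held; the business's age is 34 months, less than the 36 months limit). But applying paragraphs (f)–(g): (f) operates against (a): the courier service is classified under the construction sector. (g) does not operate here (no employee exceeds 30 hours/week), so (f) stands. So (a) is unavailable.
Exception (b) does not apply: there is no Category 6 Approval in force.
Exception (c) does not apply: the employer's headcount is 16, not under 16.
Exception (d) fails — employees are paid cash wages.
All of (e)'s requirements are met (annual gross revenue is $221,000, less than the $227,000 limit; the employer is a non-profit). As to paragraphs (h)–(m): (h) would limit (e) — aggregate throughput is 8,040 units, under the 8,180 units limit — but (i) sets (h) aside: (i) operates against (h): a current Annual Waiver is held. (j) applies (a current Standing Exemption Letter is held), but is overridden by (k): (k) is engaged — a current Standing Declaration is held. (l) would limit (k) — the compliance score is 63 points, less than the 69 points limit — but (m) sets (l) aside: (m) is engaged — the qualifying period is 60 days, below the 85 days limit. (e) remains available.

No — exception (e) applies; Samir's courier service is not required to carry workers'-compensation cover.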